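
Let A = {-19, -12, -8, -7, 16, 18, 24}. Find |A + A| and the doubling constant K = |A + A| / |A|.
K = |A + A| / |A| = 28/7 = 4

Enumerate A + A = {a + b : a, b ∈ A}. With |A| = 7, there are |A|^2 = 49 ordered sum pairs; collecting distinct values, A + A = {-38, -31, -27, -26, -24, -20, -19, -16, -15, -14, -3, -1, 4, 5, 6, 8, 9, 10, 11, 12, 16, 17, 32, 34, 36, 40, 42, 48}, so |A + A| = 28. Thus K = 28/7 = 4. For comparison, the minimum possible |A + A| over all 7-element sets is 2·7 − 1 = 13 (so min K = 13/7), attained only by arithmetic progressions.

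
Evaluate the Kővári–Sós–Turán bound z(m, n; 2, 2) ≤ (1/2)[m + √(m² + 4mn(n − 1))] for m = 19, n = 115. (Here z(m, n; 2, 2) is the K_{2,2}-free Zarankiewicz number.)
z(19, 115; 2, 2) ≤ (1/2)[19 + √(19² + 4·19·115·114)] = (1/2)[19 + √996721] = 508.6796

Kővári–Sós–Turán: let r_1, ..., r_19 be the row sums and z = Σ r_i the total number of 1s. Each pair of columns can share at most one row with both entries 1 (else a 2×2 all-ones block appears), so Σ_i C(r_i, 2) ≤ C(115, 2) = 6555. By convexity Σ_i C(r_i, 2) ≥ 19·C(z/19, 2) = z(z − 19)/(2·19), giving z² − 19z − 19·115·114 ≤ 0 and hence z ≤ (1/2)[19 + √(361 + 4·249090)] = (1/2)[19 + √996721] ≈ (1/2)(19 + 998.3592) = 508.6796.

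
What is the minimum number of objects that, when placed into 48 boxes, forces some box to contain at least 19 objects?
n = (19 − 1)·48 + 1 = 865

By the generalised pigeonhole principle, to guarantee some box contains ≥ r objects we need more than (r − 1) · k objects total. Threshold: n = (r − 1) · k + 1. With r = 19 and k = 48: n = 18 · 48 + 1 = 864 + 1 = 865. For n = 864 = 18 · 48, we can put exactly 18 objects in every box, avoiding 19 in any single one — so 865 is tight.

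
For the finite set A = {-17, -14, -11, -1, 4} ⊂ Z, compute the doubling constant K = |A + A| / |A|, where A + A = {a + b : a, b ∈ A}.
K = |A + A| / |A| = 14/5

Enumerate A + A = {a + b : a, b ∈ A}. With |A| = 5, there are |A|^2 = 25 ordered sum pairs; collecting distinct values, A + A = {-34, -31, -28, -25, -22, -18, -15, -13, -12, -10, -7, -2, 3, 8}, so |A + A| = 14. Thus K = 14/5. For comparison, the minimum possible |A + A| over all 5-element sets is 2·5 − 1 = 9 (so min K = 9/5), attained only by arithmetic progressions.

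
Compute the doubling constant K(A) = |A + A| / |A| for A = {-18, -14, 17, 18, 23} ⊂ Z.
K = |A + A| / |A| = 15/5 = 3

Enumerate A + A = {a + b : a, b ∈ A}. With |A| = 5, there are |A|^2 = 25 ordered sum pairs; collecting distinct values, A + A = {-36, -32, -28, -1, 0, 3, 4, 5, 9, 34, 35, 36, 40, 41, 46}, so |A + A| = 15. Thus K = 15/5 = 3. For comparison, the minimum possible |A + A| over all 5-element sets is 2·5 − 1 = 9 (so min K = 9/5), attained only by arithmetic progressions.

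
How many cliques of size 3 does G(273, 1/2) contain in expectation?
E[# K_3] = C(273, 3) · (1/2)^C(3, 2) = 3353896 / 2^3 = 419237

For each 3-subset S of vertices (there are C(273, 3) = 3353896 such S), let X_S = 1 if S induces a K_3 (all C(3, 2) = 3 edges present). Then P(X_S = 1) = (1/2)^3 = 1/8. By linearity of expectation, E[# K_3] = C(273, 3) · (1/2)^3 = 3353896 / 8 = 419237.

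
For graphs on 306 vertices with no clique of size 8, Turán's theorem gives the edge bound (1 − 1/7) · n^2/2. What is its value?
Turán density bound = (6/7) · 306^2/2 = 280908/7 ≈ 40129.7143

Turán's theorem: ex(n, K_{r+1}) is achieved by the complete r-partite Turán graph T(n, r) with parts as balanced as possible, and is at most (1 − 1/r) · n^2/2. For r = 7, n = 306: the density bound is (6/7) · 93636/2 = 280908/7 ≈ 40129.7143. The integer-valued extremum is e(T(306, 7)) = 40129, which is strictly less than the density bound 280908/7 since 7 ∤ 306 (the parts of T(306, 7) cannot all be equal).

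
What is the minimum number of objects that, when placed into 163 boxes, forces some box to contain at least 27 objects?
n = (27 − 1)·163 + 1 = 4239

By the generalised pigeonhole principle, to guarantee some box contains ≥ r objects we need more than (r − 1) · k objects total. Threshold: n = (r − 1) · k + 1. With r = 27 and k = 163: n = 26 · 163 + 1 = 4238 + 1 = 4239. For n = 4238 = 26 · 163, we can put exactly 26 objects in every box, avoiding 27 in any single one — so 4239 is tight.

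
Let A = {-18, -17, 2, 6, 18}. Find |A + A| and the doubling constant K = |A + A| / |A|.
K = |A + A| / |A| = 15/5 = 3

Enumerate A + A = {a + b : a, b ∈ A}. With |A| = 5, there are |A|^2 = 25 ordered sum pairs; collecting distinct values, A + A = {-36, -35, -34, -16, -15, -12, -11, 0, 1, 4, 8, 12, 20, 24, 36}, so |A + A| = 15. Thus K = 15/5 = 3. For comparison, the minimum possible |A + A| over all 5-element sets is 2·5 − 1 = 9 (so min K = 9/5), attained only by arithmetic progressions.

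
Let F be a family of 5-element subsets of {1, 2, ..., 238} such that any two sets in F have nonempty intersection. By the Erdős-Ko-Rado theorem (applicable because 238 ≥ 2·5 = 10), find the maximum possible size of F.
max |F| = C(237, 4) = 128154195

Erdős-Ko-Rado (1961): when n ≥ 2k, max |F| = C(n−1, k−1). The bound is attained by the star {A : i ∈ A} for any fixed i ∈ [n]. Here C(238−1, 5−1) = C(237, 4) = 128154195.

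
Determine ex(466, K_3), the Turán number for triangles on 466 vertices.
ex(466, K_3) = ⌊466^2/4⌋ = 54289

Mantel (1907): a triangle-free graph on n vertices has at most ⌊n^2/4⌋ edges, with equality for the complete bipartite graph K_{⌊n/2⌋, ⌈n/2⌉}. For n = 466: ⌊466^2/4⌋ = ⌊217156/4⌋ = 54289. The extremal graph is K_{233, 233}, which has 233·233 = 54289 edges.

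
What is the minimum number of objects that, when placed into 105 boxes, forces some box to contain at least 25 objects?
n = (25 − 1)·105 + 1 = 2521

By the generalised pigeonhole principle, to guarantee some box contains ≥ r objects we need more than (r − 1) · k objects total. Threshold: n = (r − 1) · k + 1. With r = 25 and k = 105: n = 24 · 105 + 1 = 2520 + 1 = 2521. For n = 2520 = 24 · 105, we can put exactly 24 objects in every box, avoiding 25 in any single one — so 2521 is tight.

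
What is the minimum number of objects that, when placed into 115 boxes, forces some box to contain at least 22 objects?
n = (22 − 1)·115 + 1 = 2416

By the generalised pigeonhole principle, to guarantee some box contains ≥ r objects we need more than (r − 1) · k objects total. Threshold: n = (r − 1) · k + 1. With r = 22 and k = 115: n = 21 · 115 + 1 = 2415 + 1 = 2416. For n = 2415 = 21 · 115, we can put exactly 21 objects in every box, avoiding 22 in any single one — so 2416 is tight.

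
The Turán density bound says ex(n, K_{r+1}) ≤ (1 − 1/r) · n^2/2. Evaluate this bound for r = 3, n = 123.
Turán density bound = (2/3) · 123^2/2 = 5043

Turán's theorem: ex(n, K_{r+1}) is achieved by the complete r-partite Turán graph T(n, r) with parts as balanced as possible, and is at most (1 − 1/r) · n^2/2. For r = 3, n = 123: the density bound is (2/3) · 15129/2 = 5043. Since 3 ∣ 123, the Turán graph T(123, 3) has parts of equal size 41, and its edge count e(T(123, 3)) = 5043 attains the density bound exactly.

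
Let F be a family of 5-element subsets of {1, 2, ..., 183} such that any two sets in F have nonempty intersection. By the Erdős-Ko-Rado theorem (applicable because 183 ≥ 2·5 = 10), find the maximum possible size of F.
max |F| = C(182, 4) = 44224635

Erdős-Ko-Rado (1961): when n ≥ 2k, max |F| = C(n−1, k−1). The bound is attained by the star {A : i ∈ A} for any fixed i ∈ [n]. Here C(183−1, 5−1) = C(182, 4) = 44224635.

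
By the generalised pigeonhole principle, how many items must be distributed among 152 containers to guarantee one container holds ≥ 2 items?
n = (2 − 1)·152 + 1 = 153

By the generalised pigeonhole principle, to guarantee some box contains ≥ r objects we need more than (r − 1) · k objects total. Threshold: n = (r − 1) · k + 1. With r = 2 and k = 152: n = 1 · 152 + 1 = 152 + 1 = 153. For n = 152 = 1 · 152, we can put exactly 1 objects in every box, avoiding 2 in any single one — so 153 is tight.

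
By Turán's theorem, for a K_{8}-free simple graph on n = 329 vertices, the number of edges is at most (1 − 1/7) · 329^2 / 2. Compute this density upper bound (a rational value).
Turán density bound = (6/7) · 329^2/2 = 46389

Turán's theorem: ex(n, K_{r+1}) is achieved by the complete r-partite Turán graph T(n, r) with parts as balanced as possible, and is at most (1 − 1/r) · n^2/2. For r = 7, n = 329: the density bound is (6/7) · 108241/2 = 46389. Since 7 ∣ 329, the Turán graph T(329, 7) has parts of equal size 47, and its edge count e(T(329, 7)) = 46389 attains the density bound exactly.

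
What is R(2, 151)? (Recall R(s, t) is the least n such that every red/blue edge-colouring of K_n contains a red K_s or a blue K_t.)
R(2, 151) = 151

R(2, k) = k for all k ≥ 2: in a 2-colouring of K_k, either some edge is red (a red K_2) or all edges are blue (a blue K_k). And K_{150} coloured all-blue has no blue K_151, so R(2, 151) > 150. Hence R(2, 151) = 151.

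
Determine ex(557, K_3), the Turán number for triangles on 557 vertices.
ex(557, K_3) = ⌊557^2/4⌋ = 77562

Mantel (1907): a triangle-free graph on n vertices has at most ⌊n^2/4⌋ edges, with equality for the complete bipartite graph K_{⌊n/2⌋, ⌈n/2⌉}. For n = 557: ⌊557^2/4⌋ = ⌊310249/4⌋ = 77562. The extremal graph is K_{278, 279}, which has 278·279 = 77562 edges.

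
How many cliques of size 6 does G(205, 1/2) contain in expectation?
E[# K_6] = C(205, 6) · (1/2)^C(6, 2) = 95746959700 / 2^15 = 23936739925/8192 ≈ 2921965.322876

For each 6-subset S of vertices (there are C(205, 6) = 95746959700 such S), let X_S = 1 if S induces a K_6 (all C(6, 2) = 15 edges present). Then P(X_S = 1) = (1/2)^15 = 1/32768. By linearity of expectation, E[# K_6] = C(205, 6) · (1/2)^15 = 95746959700 / 32768 = 23936739925/8192 ≈ 2921965.322876.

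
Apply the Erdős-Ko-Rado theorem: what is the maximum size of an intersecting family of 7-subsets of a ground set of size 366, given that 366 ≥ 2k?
max |F| = C(365, 6) = 3151277509380

The Erdős-Ko-Rado theorem states: for n ≥ 2k, an intersecting family of k-subsets of an n-element set has size at most C(n − 1, k − 1), with equality for 'star' families {A ⊆ [n] : |A| = k, i ∈ A} (fix an element i). For n = 366, k = 7: C(365, 6) = 3151277509380.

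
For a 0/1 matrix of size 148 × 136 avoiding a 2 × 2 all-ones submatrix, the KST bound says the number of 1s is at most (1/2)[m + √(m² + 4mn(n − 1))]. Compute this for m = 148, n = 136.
z(148, 136; 2, 2) ≤ (1/2)[148 + √(148² + 4·148·136·135)] = (1/2)[148 + √10891024] = 1724.0776

Kővári–Sós–Turán: let r_1, ..., r_148 be the row sums and z = Σ r_i the total number of 1s. Each pair of columns can share at most one row with both entries 1 (else a 2×2 all-ones block appears), so Σ_i C(r_i, 2) ≤ C(136, 2) = 9180. By convexity Σ_i C(r_i, 2) ≥ 148·C(z/148, 2) = z(z − 148)/(2·148), giving z² − 148z − 148·136·135 ≤ 0 and hence z ≤ (1/2)[148 + √(21904 + 4·2717280)] = (1/2)[148 + √10891024] ≈ (1/2)(148 + 3300.1551) = 1724.0776.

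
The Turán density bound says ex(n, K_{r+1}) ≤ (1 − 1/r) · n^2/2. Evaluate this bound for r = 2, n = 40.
Turán density bound = (1/2) · 40^2/2 = 400

Turán's theorem: ex(n, K_{r+1}) is achieved by the complete r-partite Turán graph T(n, r) with parts as balanced as possible, and is at most (1 − 1/r) · n^2/2. For r = 2, n = 40: the density bound is (1/2) · 1600/2 = 400. Since 2 ∣ 40, the Turán graph T(40, 2) has parts of equal size 20, and its edge count e(T(40, 2)) = 400 attains the density bound exactly.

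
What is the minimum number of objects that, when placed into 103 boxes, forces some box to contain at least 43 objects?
n = (43 − 1)·103 + 1 = 4327

By the generalised pigeonhole principle, to guarantee some box contains ≥ r objects we need more than (r − 1) · k objects total. Threshold: n = (r − 1) · k + 1. With r = 43 and k = 103: n = 42 · 103 + 1 = 4326 + 1 = 4327. For n = 4326 = 42 · 103, we can put exactly 42 objects in every box, avoiding 43 in any single one — so 4327 is tight.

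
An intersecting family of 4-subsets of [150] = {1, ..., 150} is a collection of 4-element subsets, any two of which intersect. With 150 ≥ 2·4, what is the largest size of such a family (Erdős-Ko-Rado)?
max |F| = C(149, 3) = 540274

The Erdős-Ko-Rado theorem states: for n ≥ 2k, an intersecting family of k-subsets of an n-element set has size at most C(n − 1, k − 1), with equality for 'star' families {A ⊆ [n] : |A| = k, i ∈ A} (fix an element i). For n = 150, k = 4: C(149, 3) = 540274.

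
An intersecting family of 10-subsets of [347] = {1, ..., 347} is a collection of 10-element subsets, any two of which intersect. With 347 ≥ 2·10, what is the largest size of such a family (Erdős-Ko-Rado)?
max |F| = C(346, 9) = 176343933624488630

Erdős-Ko-Rado (1961): when n ≥ 2k, max |F| = C(n−1, k−1). The bound is attained by the star {A : i ∈ A} for any fixed i ∈ [n]. Here C(347−1, 10−1) = C(346, 9) = 176343933624488630.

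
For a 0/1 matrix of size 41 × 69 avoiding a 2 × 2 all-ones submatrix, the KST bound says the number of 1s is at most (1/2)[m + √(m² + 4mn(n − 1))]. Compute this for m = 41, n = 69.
z(41, 69; 2, 2) ≤ (1/2)[41 + √(41² + 4·41·69·68)] = (1/2)[41 + √771169] = 459.5811

Kővári–Sós–Turán: let r_1, ..., r_41 be the row sums and z = Σ r_i the total number of 1s. Each pair of columns can share at most one row with both entries 1 (else a 2×2 all-ones block appears), so Σ_i C(r_i, 2) ≤ C(69, 2) = 2346. By convexity Σ_i C(r_i, 2) ≥ 41·C(z/41, 2) = z(z − 41)/(2·41), giving z² − 41z − 41·69·68 ≤ 0 and hence z ≤ (1/2)[41 + √(1681 + 4·192372)] = (1/2)[41 + √771169] ≈ (1/2)(41 + 878.1623) = 459.5811.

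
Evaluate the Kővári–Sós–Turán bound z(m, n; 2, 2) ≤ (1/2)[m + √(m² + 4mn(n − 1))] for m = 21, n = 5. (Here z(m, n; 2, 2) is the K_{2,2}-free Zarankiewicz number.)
z(21, 5; 2, 2) ≤ (1/2)[21 + √(21² + 4·21·5·4)] = (1/2)[21 + √2121] = 33.5272

Kővári–Sós–Turán: let r_1, ..., r_21 be the row sums and z = Σ r_i the total number of 1s. Each pair of columns can share at most one row with both entries 1 (else a 2×2 all-ones block appears), so Σ_i C(r_i, 2) ≤ C(5, 2) = 10. By convexity Σ_i C(r_i, 2) ≥ 21·C(z/21, 2) = z(z − 21)/(2·21), giving z² − 21z − 21·5·4 ≤ 0 and hence z ≤ (1/2)[21 + √(441 + 4·420)] = (1/2)[21 + √2121] ≈ (1/2)(21 + 46.0543) = 33.5272.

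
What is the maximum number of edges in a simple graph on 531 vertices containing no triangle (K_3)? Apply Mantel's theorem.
ex(531, K_3) = ⌊531^2/4⌋ = 70490

Mantel (1907): a triangle-free graph on n vertices has at most ⌊n^2/4⌋ edges, with equality for the complete bipartite graph K_{⌊n/2⌋, ⌈n/2⌉}. For n = 531: ⌊531^2/4⌋ = ⌊281961/4⌋ = 70490. The extremal graph is K_{265, 266}, which has 265·266 = 70490 edges.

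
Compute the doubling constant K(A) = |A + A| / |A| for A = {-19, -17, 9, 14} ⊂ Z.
K = |A + A| / |A| = 10/4 = 5/2

Enumerate A + A = {a + b : a, b ∈ A}. With |A| = 4, there are |A|^2 = 16 ordered sum pairs; collecting distinct values, A + A = {-38, -36, -34, -10, -8, -5, -3, 18, 23, 28}, so |A + A| = 10. Thus K = 10/4 = 5/2. For comparison, the minimum possible |A + A| over all 4-element sets is 2·4 − 1 = 7 (so min K = 7/4), attained only by arithmetic progressions.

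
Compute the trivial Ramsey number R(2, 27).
R(2, 27) = 27

R(2, k) = k for all k ≥ 2: in a 2-colouring of K_k, either some edge is red (a red K_2) or all edges are blue (a blue K_k). And K_{26} coloured all-blue has no blue K_27, so R(2, 27) > 26. Hence R(2, 27) = 27.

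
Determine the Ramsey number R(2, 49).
R(2, 49) = 49

R(2, k) = k for all k ≥ 2: in a 2-colouring of K_k, either some edge is red (a red K_2) or all edges are blue (a blue K_k). And K_{48} coloured all-blue has no blue K_49, so R(2, 49) > 48. Hence R(2, 49) = 49.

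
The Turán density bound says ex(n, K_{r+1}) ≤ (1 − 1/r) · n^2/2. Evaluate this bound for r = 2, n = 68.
Turán density bound = (1/2) · 68^2/2 = 1156

Turán's theorem: ex(n, K_{r+1}) is achieved by the complete r-partite Turán graph T(n, r) with parts as balanced as possible, and is at most (1 − 1/r) · n^2/2. For r = 2, n = 68: the density bound is (1/2) · 4624/2 = 1156. Since 2 ∣ 68, the Turán graph T(68, 2) has parts of equal size 34, and its edge count e(T(68, 2)) = 1156 attains the density bound exactly.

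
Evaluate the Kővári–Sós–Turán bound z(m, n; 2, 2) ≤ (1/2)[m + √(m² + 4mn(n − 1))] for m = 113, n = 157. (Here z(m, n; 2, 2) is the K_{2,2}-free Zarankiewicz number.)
z(113, 157; 2, 2) ≤ (1/2)[113 + √(113² + 4·113·157·156)] = (1/2)[113 + √11083153] = 1721.0685

Kővári–Sós–Turán: let r_1, ..., r_113 be the row sums and z = Σ r_i the total number of 1s. Each pair of columns can share at most one row with both entries 1 (else a 2×2 all-ones block appears), so Σ_i C(r_i, 2) ≤ C(157, 2) = 12246. By convexity Σ_i C(r_i, 2) ≥ 113·C(z/113, 2) = z(z − 113)/(2·113), giving z² − 113z − 113·157·156 ≤ 0 and hence z ≤ (1/2)[113 + √(12769 + 4·2767596)] = (1/2)[113 + √11083153] ≈ (1/2)(113 + 3329.137) = 1721.0685.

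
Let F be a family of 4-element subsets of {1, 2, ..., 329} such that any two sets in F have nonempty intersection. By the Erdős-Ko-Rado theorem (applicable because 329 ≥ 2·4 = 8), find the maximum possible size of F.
max |F| = C(328, 3) = 5827576

Erdős-Ko-Rado (1961): when n ≥ 2k, max |F| = C(n−1, k−1). The bound is attained by the star {A : i ∈ A} for any fixed i ∈ [n]. Here C(329−1, 4−1) = C(328, 3) = 5827576.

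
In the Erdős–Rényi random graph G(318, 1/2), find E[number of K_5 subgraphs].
E[# K_5] = C(318, 5) · (1/2)^C(5, 2) = 26256233178 / 2^10 = 13128116589/512 ≈ 25640852.712891

For each 5-subset S of vertices (there are C(318, 5) = 26256233178 such S), let X_S = 1 if S induces a K_5 (all C(5, 2) = 10 edges present). Then P(X_S = 1) = (1/2)^10 = 1/1024. By linearity of expectation, E[# K_5] = C(318, 5) · (1/2)^10 = 26256233178 / 1024 = 13128116589/512 ≈ 25640852.712891.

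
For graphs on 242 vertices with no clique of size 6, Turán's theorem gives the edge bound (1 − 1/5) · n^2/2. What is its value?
Turán density bound = (4/5) · 242^2/2 = 117128/5 ≈ 23425.6

Turán's theorem: ex(n, K_{r+1}) is achieved by the complete r-partite Turán graph T(n, r) with parts as balanced as possible, and is at most (1 − 1/r) · n^2/2. For r = 5, n = 242: the density bound is (4/5) · 58564/2 = 117128/5 ≈ 23425.6. The integer-valued extremum is e(T(242, 5)) = 23425, which is strictly less than the density bound 117128/5 since 5 ∤ 242 (the parts of T(242, 5) cannot all be equal).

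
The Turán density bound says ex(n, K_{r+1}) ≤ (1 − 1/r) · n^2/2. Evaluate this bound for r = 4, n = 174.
Turán density bound = (3/4) · 174^2/2 = 22707/2 ≈ 11353.5

Turán's theorem: ex(n, K_{r+1}) is achieved by the complete r-partite Turán graph T(n, r) with parts as balanced as possible, and is at most (1 − 1/r) · n^2/2. For r = 4, n = 174: the density bound is (3/4) · 30276/2 = 22707/2 ≈ 11353.5. The integer-valued extremum is e(T(174, 4)) = 11353, which is strictly less than the density bound 22707/2 since 4 ∤ 174 (the parts of T(174, 4) cannot all be equal).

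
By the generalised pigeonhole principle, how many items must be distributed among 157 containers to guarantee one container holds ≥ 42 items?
n = (42 − 1)·157 + 1 = 6438

By the generalised pigeonhole principle, to guarantee some box contains ≥ r objects we need more than (r − 1) · k objects total. Threshold: n = (r − 1) · k + 1. With r = 42 and k = 157: n = 41 · 157 + 1 = 6437 + 1 = 6438. For n = 6437 = 41 · 157, we can put exactly 41 objects in every box, avoiding 42 in any single one — so 6438 is tight.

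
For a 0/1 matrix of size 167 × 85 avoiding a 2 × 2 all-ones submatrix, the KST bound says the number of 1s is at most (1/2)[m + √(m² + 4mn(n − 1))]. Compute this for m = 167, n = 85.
z(167, 85; 2, 2) ≤ (1/2)[167 + √(167² + 4·167·85·84)] = (1/2)[167 + √4797409] = 1178.6494

Kővári–Sós–Turán: let r_1, ..., r_167 be the row sums and z = Σ r_i the total number of 1s. Each pair of columns can share at most one row with both entries 1 (else a 2×2 all-ones block appears), so Σ_i C(r_i, 2) ≤ C(85, 2) = 3570. By convexity Σ_i C(r_i, 2) ≥ 167·C(z/167, 2) = z(z − 167)/(2·167), giving z² − 167z − 167·85·84 ≤ 0 and hence z ≤ (1/2)[167 + √(27889 + 4·1192380)] = (1/2)[167 + √4797409] ≈ (1/2)(167 + 2190.2988) = 1178.6494.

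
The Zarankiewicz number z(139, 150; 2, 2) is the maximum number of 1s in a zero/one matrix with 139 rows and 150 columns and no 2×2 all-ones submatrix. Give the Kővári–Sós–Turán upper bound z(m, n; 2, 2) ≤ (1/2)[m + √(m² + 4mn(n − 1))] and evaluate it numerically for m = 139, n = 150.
z(139, 150; 2, 2) ≤ (1/2)[139 + √(139² + 4·139·150·149)] = (1/2)[139 + √12445921] = 1833.4388

Kővári–Sós–Turán: let r_1, ..., r_139 be the row sums and z = Σ r_i the total number of 1s. Each pair of columns can share at most one row with both entries 1 (else a 2×2 all-ones block appears), so Σ_i C(r_i, 2) ≤ C(150, 2) = 11175. By convexity Σ_i C(r_i, 2) ≥ 139·C(z/139, 2) = z(z − 139)/(2·139), giving z² − 139z − 139·150·149 ≤ 0 and hence z ≤ (1/2)[139 + √(19321 + 4·3106650)] = (1/2)[139 + √12445921] ≈ (1/2)(139 + 3527.8777) = 1833.4388.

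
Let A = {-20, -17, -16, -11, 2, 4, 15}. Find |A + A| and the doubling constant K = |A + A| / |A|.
K = |A + A| / |A| = 27/7

Enumerate A + A = {a + b : a, b ∈ A}. With |A| = 7, there are |A|^2 = 49 ordered sum pairs; collecting distinct values, A + A = {-40, -37, -36, -34, -33, -32, -31, -28, -27, -22, -18, -16, -15, -14, -13, -12, -9, -7, -5, -2, -1, 4, 6, 8, 17, 19, 30}, so |A + A| = 27. Thus K = 27/7. For comparison, the minimum possible |A + A| over all 7-element sets is 2·7 − 1 = 13 (so min K = 13/7), attained only by arithmetic progressions.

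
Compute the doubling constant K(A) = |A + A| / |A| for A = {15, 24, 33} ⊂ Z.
K = |A + A| / |A| = 5/3

Enumerate A + A = {a + b : a, b ∈ A}. With |A| = 3, there are |A|^2 = 9 ordered sum pairs; collecting distinct values, A + A = {30, 39, 48, 57, 66}, so |A + A| = 5. Thus K = 5/3. Here |A + A| = 2|A| − 1 = 5, the minimum possible — so K = 5/3 is minimal, which holds iff A is an arithmetic progression.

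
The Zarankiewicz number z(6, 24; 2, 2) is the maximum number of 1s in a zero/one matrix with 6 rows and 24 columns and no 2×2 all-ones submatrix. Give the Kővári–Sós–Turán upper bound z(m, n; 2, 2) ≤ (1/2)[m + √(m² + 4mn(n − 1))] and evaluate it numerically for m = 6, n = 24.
z(6, 24; 2, 2) ≤ (1/2)[6 + √(6² + 4·6·24·23)] = (1/2)[6 + √13284] = 60.6281

Kővári–Sós–Turán: let r_1, ..., r_6 be the row sums and z = Σ r_i the total number of 1s. Each pair of columns can share at most one row with both entries 1 (else a 2×2 all-ones block appears), so Σ_i C(r_i, 2) ≤ C(24, 2) = 276. By convexity Σ_i C(r_i, 2) ≥ 6·C(z/6, 2) = z(z − 6)/(2·6), giving z² − 6z − 6·24·23 ≤ 0 and hence z ≤ (1/2)[6 + √(36 + 4·3312)] = (1/2)[6 + √13284] ≈ (1/2)(6 + 115.2562) = 60.6281.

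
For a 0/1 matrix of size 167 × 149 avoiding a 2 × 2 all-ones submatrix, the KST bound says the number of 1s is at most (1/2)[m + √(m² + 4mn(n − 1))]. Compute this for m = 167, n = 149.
z(167, 149; 2, 2) ≤ (1/2)[167 + √(167² + 4·167·149·148)] = (1/2)[167 + √14758625] = 2004.3478

Kővári–Sós–Turán: let r_1, ..., r_167 be the row sums and z = Σ r_i the total number of 1s. Each pair of columns can share at most one row with both entries 1 (else a 2×2 all-ones block appears), so Σ_i C(r_i, 2) ≤ C(149, 2) = 11026. By convexity Σ_i C(r_i, 2) ≥ 167·C(z/167, 2) = z(z − 167)/(2·167), giving z² − 167z − 167·149·148 ≤ 0 and hence z ≤ (1/2)[167 + √(27889 + 4·3682684)] = (1/2)[167 + √14758625] ≈ (1/2)(167 + 3841.6956) = 2004.3478.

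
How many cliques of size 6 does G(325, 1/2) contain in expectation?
E[# K_6] = C(325, 6) · (1/2)^C(6, 2) = 1562461336800 / 2^15 = 48826916775/1024 ≈ 47682535.913086

For each 6-subset S of vertices (there are C(325, 6) = 1562461336800 such S), let X_S = 1 if S induces a K_6 (all C(6, 2) = 15 edges present). Then P(X_S = 1) = (1/2)^15 = 1/32768. By linearity of expectation, E[# K_6] = C(325, 6) · (1/2)^15 = 1562461336800 / 32768 = 48826916775/1024 ≈ 47682535.913086.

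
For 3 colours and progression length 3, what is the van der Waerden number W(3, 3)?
W(3, 3) = 27

This is a classical value, W(3, 3) = 27, established by combining an explicit 3-colouring of {1, ..., 26} with no monochromatic 3-AP (giving the lower bound W(3, 3) > 26) and a finite case analysis / exhaustive computer search showing every 3-colouring of {1, ..., 27} has such an AP.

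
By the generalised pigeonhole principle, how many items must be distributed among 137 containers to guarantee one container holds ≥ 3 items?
n = (3 − 1)·137 + 1 = 275

By the generalised pigeonhole principle, to guarantee some box contains ≥ r objects we need more than (r − 1) · k objects total. Threshold: n = (r − 1) · k + 1. With r = 3 and k = 137: n = 2 · 137 + 1 = 274 + 1 = 275. For n = 274 = 2 · 137, we can put exactly 2 objects in every box, avoiding 3 in any single one — so 275 is tight.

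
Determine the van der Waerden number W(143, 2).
W(143, 2) = 143 + 1 = 144

A 2-term AP is any pair of integers, so a monochromatic 2-AP exists iff some colour is used at least twice. With 143 colours, the colouring i ↦ i on {1, ..., 143} uses each colour once, avoiding any monochromatic pair, so W(143, 2) > 143. For {1, ..., 144}, pigeonhole forces two integers of the same colour, which form a monochromatic 2-AP. Hence W(143, 2) = 144.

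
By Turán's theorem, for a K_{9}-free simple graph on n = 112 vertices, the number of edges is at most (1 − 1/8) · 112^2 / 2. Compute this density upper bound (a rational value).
Turán density bound = (7/8) · 112^2/2 = 5488

Turán's theorem: ex(n, K_{r+1}) is achieved by the complete r-partite Turán graph T(n, r) with parts as balanced as possible, and is at most (1 − 1/r) · n^2/2. For r = 8, n = 112: the density bound is (7/8) · 12544/2 = 5488. Since 8 ∣ 112, the Turán graph T(112, 8) has parts of equal size 14, and its edge count e(T(112, 8)) = 5488 attains the density bound exactly.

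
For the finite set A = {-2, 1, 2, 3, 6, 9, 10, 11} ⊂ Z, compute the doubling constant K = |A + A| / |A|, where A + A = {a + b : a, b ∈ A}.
K = |A + A| / |A| = 25/8

Enumerate A + A = {a + b : a, b ∈ A}. With |A| = 8, there are |A|^2 = 64 ordered sum pairs; collecting distinct values, A + A = {-4, -1, 0, 1, 2, 3, 4, 5, 6, 7, 8, 9, 10, 11, 12, 13, 14, 15, 16, 17, 18, 19, 20, 21, 22}, so |A + A| = 25. Thus K = 25/8. For comparison, the minimum possible |A + A| over all 8-element sets is 2·8 − 1 = 15 (so min K = 15/8), attained only by arithmetic progressions.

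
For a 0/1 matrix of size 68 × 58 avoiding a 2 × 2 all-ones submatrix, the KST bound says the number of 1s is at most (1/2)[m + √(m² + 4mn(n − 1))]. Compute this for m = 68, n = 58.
z(68, 58; 2, 2) ≤ (1/2)[68 + √(68² + 4·68·58·57)] = (1/2)[68 + √903856] = 509.3567

Kővári–Sós–Turán: let r_1, ..., r_68 be the row sums and z = Σ r_i the total number of 1s. Each pair of columns can share at most one row with both entries 1 (else a 2×2 all-ones block appears), so Σ_i C(r_i, 2) ≤ C(58, 2) = 1653. By convexity Σ_i C(r_i, 2) ≥ 68·C(z/68, 2) = z(z − 68)/(2·68), giving z² − 68z − 68·58·57 ≤ 0 and hence z ≤ (1/2)[68 + √(4624 + 4·224808)] = (1/2)[68 + √903856] ≈ (1/2)(68 + 950.7134) = 509.3567.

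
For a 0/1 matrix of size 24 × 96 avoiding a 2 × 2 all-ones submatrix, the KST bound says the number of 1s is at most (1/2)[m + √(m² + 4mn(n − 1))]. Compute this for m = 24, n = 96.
z(24, 96; 2, 2) ≤ (1/2)[24 + √(24² + 4·24·96·95)] = (1/2)[24 + √876096] = 480

Kővári–Sós–Turán: let r_1, ..., r_24 be the row sums and z = Σ r_i the total number of 1s. Each pair of columns can share at most one row with both entries 1 (else a 2×2 all-ones block appears), so Σ_i C(r_i, 2) ≤ C(96, 2) = 4560. By convexity Σ_i C(r_i, 2) ≥ 24·C(z/24, 2) = z(z − 24)/(2·24), giving z² − 24z − 24·96·95 ≤ 0 and hence z ≤ (1/2)[24 + √(576 + 4·218880)] = (1/2)[24 + √876096] ≈ (1/2)(24 + 936) = 480.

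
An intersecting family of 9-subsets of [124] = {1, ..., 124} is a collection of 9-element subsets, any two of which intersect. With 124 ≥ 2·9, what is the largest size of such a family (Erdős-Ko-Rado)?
max |F| = C(123, 8) = 1029873432159

Erdős-Ko-Rado (1961): when n ≥ 2k, max |F| = C(n−1, k−1). The bound is attained by the star {A : i ∈ A} for any fixed i ∈ [n]. Here C(124−1, 9−1) = C(123, 8) = 1029873432159.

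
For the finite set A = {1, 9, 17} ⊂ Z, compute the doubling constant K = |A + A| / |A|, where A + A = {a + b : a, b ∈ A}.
K = |A + A| / |A| = 5/3

Enumerate A + A = {a + b : a, b ∈ A}. With |A| = 3, there are |A|^2 = 9 ordered sum pairs; collecting distinct values, A + A = {2, 10, 18, 26, 34}, so |A + A| = 5. Thus K = 5/3. Here |A + A| = 2|A| − 1 = 5, the minimum possible — so K = 5/3 is minimal, which holds iff A is an arithmetic progression.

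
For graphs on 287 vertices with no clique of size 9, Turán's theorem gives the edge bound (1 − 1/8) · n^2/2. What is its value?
Turán density bound = (7/8) · 287^2/2 = 576583/16 ≈ 36036.4375

Turán's theorem: ex(n, K_{r+1}) is achieved by the complete r-partite Turán graph T(n, r) with parts as balanced as possible, and is at most (1 − 1/r) · n^2/2. For r = 8, n = 287: the density bound is (7/8) · 82369/2 = 576583/16 ≈ 36036.4375. The integer-valued extremum is e(T(287, 8)) = 36036, which is strictly less than the density bound 576583/16 since 8 ∤ 287 (the parts of T(287, 8) cannot all be equal).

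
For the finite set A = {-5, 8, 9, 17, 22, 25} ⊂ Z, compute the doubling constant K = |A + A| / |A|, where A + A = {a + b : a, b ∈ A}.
K = |A + A| / |A| = 19/6

Enumerate A + A = {a + b : a, b ∈ A}. With |A| = 6, there are |A|^2 = 36 ordered sum pairs; collecting distinct values, A + A = {-10, 3, 4, 12, 16, 17, 18, 20, 25, 26, 30, 31, 33, 34, 39, 42, 44, 47, 50}, so |A + A| = 19. Thus K = 19/6. For comparison, the minimum possible |A + A| over all 6-element sets is 2·6 − 1 = 11 (so min K = 11/6), attained only by arithmetic progressions.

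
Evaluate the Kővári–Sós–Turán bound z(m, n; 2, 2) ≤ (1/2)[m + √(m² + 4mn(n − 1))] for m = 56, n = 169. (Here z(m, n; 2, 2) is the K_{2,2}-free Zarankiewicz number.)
z(56, 169; 2, 2) ≤ (1/2)[56 + √(56² + 4·56·169·168)] = (1/2)[56 + √6362944] = 1289.2438

Kővári–Sós–Turán: let r_1, ..., r_56 be the row sums and z = Σ r_i the total number of 1s. Each pair of columns can share at most one row with both entries 1 (else a 2×2 all-ones block appears), so Σ_i C(r_i, 2) ≤ C(169, 2) = 14196. By convexity Σ_i C(r_i, 2) ≥ 56·C(z/56, 2) = z(z − 56)/(2·56), giving z² − 56z − 56·169·168 ≤ 0 and hence z ≤ (1/2)[56 + √(3136 + 4·1589952)] = (1/2)[56 + √6362944] ≈ (1/2)(56 + 2522.4877) = 1289.2438.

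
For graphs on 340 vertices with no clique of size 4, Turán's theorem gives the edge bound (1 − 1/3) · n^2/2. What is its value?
Turán density bound = (2/3) · 340^2/2 = 115600/3 ≈ 38533.3333

Turán's theorem: ex(n, K_{r+1}) is achieved by the complete r-partite Turán graph T(n, r) with parts as balanced as possible, and is at most (1 − 1/r) · n^2/2. For r = 3, n = 340: the density bound is (2/3) · 115600/2 = 115600/3 ≈ 38533.3333. The integer-valued extremum is e(T(340, 3)) = 38533, which is strictly less than the density bound 115600/3 since 3 ∤ 340 (the parts of T(340, 3) cannot all be equal).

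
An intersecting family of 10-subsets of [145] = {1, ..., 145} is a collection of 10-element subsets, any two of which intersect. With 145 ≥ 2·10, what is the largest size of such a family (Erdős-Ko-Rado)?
max |F| = C(144, 9) = 56849199220528

Erdős-Ko-Rado (1961): when n ≥ 2k, max |F| = C(n−1, k−1). The bound is attained by the star {A : i ∈ A} for any fixed i ∈ [n]. Here C(145−1, 10−1) = C(144, 9) = 56849199220528.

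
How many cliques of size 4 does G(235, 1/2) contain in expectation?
E[# K_4] = C(235, 4) · (1/2)^C(4, 2) = 123855810 / 2^6 = 61927905/32 = 1935247.03125

For each 4-subset S of vertices (there are C(235, 4) = 123855810 such S), let X_S = 1 if S induces a K_4 (all C(4, 2) = 6 edges present). Then P(X_S = 1) = (1/2)^6 = 1/64. By linearity of expectation, E[# K_4] = C(235, 4) · (1/2)^6 = 123855810 / 64 = 61927905/32 = 1935247.03125.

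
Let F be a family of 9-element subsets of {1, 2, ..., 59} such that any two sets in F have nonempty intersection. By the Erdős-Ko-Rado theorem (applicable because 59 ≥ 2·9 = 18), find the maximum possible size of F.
max |F| = C(58, 8) = 1916797311

Erdős-Ko-Rado (1961): when n ≥ 2k, max |F| = C(n−1, k−1). The bound is attained by the star {A : i ∈ A} for any fixed i ∈ [n]. Here C(59−1, 9−1) = C(58, 8) = 1916797311.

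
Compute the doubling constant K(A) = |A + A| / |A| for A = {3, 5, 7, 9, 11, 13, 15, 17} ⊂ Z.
K = |A + A| / |A| = 15/8

Enumerate A + A = {a + b : a, b ∈ A}. With |A| = 8, there are |A|^2 = 64 ordered sum pairs; collecting distinct values, A + A = {6, 8, 10, 12, 14, 16, 18, 20, 22, 24, 26, 28, 30, 32, 34}, so |A + A| = 15. Thus K = 15/8. Here |A + A| = 2|A| − 1 = 15, the minimum possible — so K = 15/8 is minimal, which holds iff A is an arithmetic progression.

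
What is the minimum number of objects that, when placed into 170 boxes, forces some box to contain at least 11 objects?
n = (11 − 1)·170 + 1 = 1701

By the generalised pigeonhole principle, to guarantee some box contains ≥ r objects we need more than (r − 1) · k objects total. Threshold: n = (r − 1) · k + 1. With r = 11 and k = 170: n = 10 · 170 + 1 = 1700 + 1 = 1701. For n = 1700 = 10 · 170, we can put exactly 10 objects in every box, avoiding 11 in any single one — so 1701 is tight.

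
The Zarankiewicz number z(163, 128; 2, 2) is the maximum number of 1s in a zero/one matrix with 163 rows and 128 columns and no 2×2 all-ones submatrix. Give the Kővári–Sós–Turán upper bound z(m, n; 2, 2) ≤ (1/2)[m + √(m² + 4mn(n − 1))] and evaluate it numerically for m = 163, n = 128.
z(163, 128; 2, 2) ≤ (1/2)[163 + √(163² + 4·163·128·127)] = (1/2)[163 + √10625481] = 1711.3375

Kővári–Sós–Turán: let r_1, ..., r_163 be the row sums and z = Σ r_i the total number of 1s. Each pair of columns can share at most one row with both entries 1 (else a 2×2 all-ones block appears), so Σ_i C(r_i, 2) ≤ C(128, 2) = 8128. By convexity Σ_i C(r_i, 2) ≥ 163·C(z/163, 2) = z(z − 163)/(2·163), giving z² − 163z − 163·128·127 ≤ 0 and hence z ≤ (1/2)[163 + √(26569 + 4·2649728)] = (1/2)[163 + √10625481] ≈ (1/2)(163 + 3259.675) = 1711.3375.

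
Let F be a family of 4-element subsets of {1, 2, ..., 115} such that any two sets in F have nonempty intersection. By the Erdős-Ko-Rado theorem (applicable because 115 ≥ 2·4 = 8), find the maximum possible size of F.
max |F| = C(114, 3) = 240464

The Erdős-Ko-Rado theorem states: for n ≥ 2k, an intersecting family of k-subsets of an n-element set has size at most C(n − 1, k − 1), with equality for 'star' families {A ⊆ [n] : |A| = k, i ∈ A} (fix an element i). For n = 115, k = 4: C(114, 3) = 240464.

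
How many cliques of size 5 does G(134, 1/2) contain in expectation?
E[# K_5] = C(134, 5) · (1/2)^C(5, 2) = 333859526 / 2^10 = 166929763/512 ≈ 326034.693359

For each 5-subset S of vertices (there are C(134, 5) = 333859526 such S), let X_S = 1 if S induces a K_5 (all C(5, 2) = 10 edges present). Then P(X_S = 1) = (1/2)^10 = 1/1024. By linearity of expectation, E[# K_5] = C(134, 5) · (1/2)^10 = 333859526 / 1024 = 166929763/512 ≈ 326034.693359.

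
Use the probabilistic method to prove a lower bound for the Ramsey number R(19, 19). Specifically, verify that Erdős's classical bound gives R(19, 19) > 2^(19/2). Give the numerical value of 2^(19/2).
2^(19/2) = 724.0773; so R(19, 19) > 724.0773

Colour each edge of K_n uniformly at random with red/blue. The expected number of monochromatic K_19 is C(n, 19) · 2 · 2^(−C(19,2)). If C(n, 19) · 2^(1 − C(19,2)) < 1, then with positive probability no monochromatic K_19 exists, so R(19, 19) > n. The standard estimate C(n, 19) ≤ n^19/19! shows this inequality holds whenever n ≤ 2^(19/2) (since 19! · 2^(C(19,2) − 1) > 2^(19^2/2) ≥ n^19). Hence R(19, 19) > 2^(19/2) = 724.0773.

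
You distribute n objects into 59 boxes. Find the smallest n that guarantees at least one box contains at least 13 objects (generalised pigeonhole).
n = (13 − 1)·59 + 1 = 709

By the generalised pigeonhole principle, to guarantee some box contains ≥ r objects we need more than (r − 1) · k objects total. Threshold: n = (r − 1) · k + 1. With r = 13 and k = 59: n = 12 · 59 + 1 = 708 + 1 = 709. For n = 708 = 12 · 59, we can put exactly 12 objects in every box, avoiding 13 in any single one — so 709 is tight.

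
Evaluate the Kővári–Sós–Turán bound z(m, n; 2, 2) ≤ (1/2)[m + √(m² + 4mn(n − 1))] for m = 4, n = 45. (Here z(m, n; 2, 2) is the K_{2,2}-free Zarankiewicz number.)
z(4, 45; 2, 2) ≤ (1/2)[4 + √(4² + 4·4·45·44)] = (1/2)[4 + √31696] = 91.0169

Kővári–Sós–Turán: let r_1, ..., r_4 be the row sums and z = Σ r_i the total number of 1s. Each pair of columns can share at most one row with both entries 1 (else a 2×2 all-ones block appears), so Σ_i C(r_i, 2) ≤ C(45, 2) = 990. By convexity Σ_i C(r_i, 2) ≥ 4·C(z/4, 2) = z(z − 4)/(2·4), giving z² − 4z − 4·45·44 ≤ 0 and hence z ≤ (1/2)[4 + √(16 + 4·7920)] = (1/2)[4 + √31696] ≈ (1/2)(4 + 178.0337) = 91.0169.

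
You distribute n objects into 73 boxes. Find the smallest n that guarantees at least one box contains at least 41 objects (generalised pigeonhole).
n = (41 − 1)·73 + 1 = 2921

By the generalised pigeonhole principle, to guarantee some box contains ≥ r objects we need more than (r − 1) · k objects total. Threshold: n = (r − 1) · k + 1. With r = 41 and k = 73: n = 40 · 73 + 1 = 2920 + 1 = 2921. For n = 2920 = 40 · 73, we can put exactly 40 objects in every box, avoiding 41 in any single one — so 2921 is tight.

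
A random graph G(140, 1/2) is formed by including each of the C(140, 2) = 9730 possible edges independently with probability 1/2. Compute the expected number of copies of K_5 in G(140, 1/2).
E[# K_5] = C(140, 5) · (1/2)^C(5, 2) = 416965528 / 2^10 = 52120691/128 = 407192.8984375

For each 5-subset S of vertices (there are C(140, 5) = 416965528 such S), let X_S = 1 if S induces a K_5 (all C(5, 2) = 10 edges present). Then P(X_S = 1) = (1/2)^10 = 1/1024. By linearity of expectation, E[# K_5] = C(140, 5) · (1/2)^10 = 416965528 / 1024 = 52120691/128 = 407192.8984375.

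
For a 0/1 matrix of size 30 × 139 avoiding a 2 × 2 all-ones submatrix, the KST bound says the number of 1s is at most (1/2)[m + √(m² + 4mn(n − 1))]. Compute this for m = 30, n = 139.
z(30, 139; 2, 2) ≤ (1/2)[30 + √(30² + 4·30·139·138)] = (1/2)[30 + √2302740] = 773.7391

Kővári–Sós–Turán: let r_1, ..., r_30 be the row sums and z = Σ r_i the total number of 1s. Each pair of columns can share at most one row with both entries 1 (else a 2×2 all-ones block appears), so Σ_i C(r_i, 2) ≤ C(139, 2) = 9591. By convexity Σ_i C(r_i, 2) ≥ 30·C(z/30, 2) = z(z − 30)/(2·30), giving z² − 30z − 30·139·138 ≤ 0 and hence z ≤ (1/2)[30 + √(900 + 4·575460)] = (1/2)[30 + √2302740] ≈ (1/2)(30 + 1517.4782) = 773.7391.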